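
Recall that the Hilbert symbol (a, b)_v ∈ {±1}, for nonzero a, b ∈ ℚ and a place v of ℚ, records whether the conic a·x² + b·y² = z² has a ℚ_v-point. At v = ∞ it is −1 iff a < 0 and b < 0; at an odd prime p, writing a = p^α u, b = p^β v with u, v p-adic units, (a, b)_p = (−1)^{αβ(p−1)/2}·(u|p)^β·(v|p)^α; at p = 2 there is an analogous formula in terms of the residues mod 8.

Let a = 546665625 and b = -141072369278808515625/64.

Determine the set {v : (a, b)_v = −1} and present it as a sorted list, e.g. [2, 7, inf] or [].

[5, 11, 19, 31]

(a, b) ≡ (97185, -21945) mod (ℚ^×)²; places V = {2, 3, 5, 7, 11, 19, 31, ∞}.
(a,b)_3: α=3, u≡1; β=5, v≡2 (mod 3); (1|3)=+1, (2|3)=-1; sign (−1)^1·+1^5·-1^3 = +1.
(a,b)_7: α=0, u≡2; β=1, v≡2 (mod 7); (2|7)=+1, (2|7)=+1; sign (−1)^0·+1^1·+1^0 = +1.
(a,b)_11: α=1, u≡8; β=5, v≡10 (mod 11); (8|11)=-1, (10|11)=-1; sign (−1)^1·-1^5·-1^1 = -1.
(a,b)_19: α=1, u≡4; β=3, v≡7 (mod 19); (4|19)=+1, (7|19)=+1; sign (−1)^1·+1^3·+1^1 = -1.
(a,b)_5: α=5, u≡3; β=7, v≡4 (mod 5); (3|5)=-1, (4|5)=+1; sign (−1)^0·-1^7·+1^5 = -1.
(a,b)_31: α=1, u≡25; β=2, v≡15 (mod 31); (25|31)=+1, (15|31)=-1; sign (−1)^0·+1^2·-1^1 = -1.
(a,b)_∞: sgn(97185)=+, sgn(-21945)=−, so +1.
(a,b)_2: α=0, β=-6; u≡1, v≡7 (mod 8); ε(u)ε(v)=0·1, αω(v)=0·0, βω(u)=-6·0; sum ≡ 0  ⇒  +1.
(97185, -21945 / ℚ) ramifies at {5, 11, 19, 31}: a division algebra.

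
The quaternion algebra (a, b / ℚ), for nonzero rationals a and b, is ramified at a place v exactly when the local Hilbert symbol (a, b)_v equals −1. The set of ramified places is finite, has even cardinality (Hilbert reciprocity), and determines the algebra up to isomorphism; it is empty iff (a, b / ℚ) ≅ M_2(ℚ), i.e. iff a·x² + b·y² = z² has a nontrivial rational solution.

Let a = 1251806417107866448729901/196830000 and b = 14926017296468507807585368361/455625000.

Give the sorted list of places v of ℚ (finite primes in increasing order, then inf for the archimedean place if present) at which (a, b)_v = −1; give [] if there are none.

(a, b) ≡ (663, 10010) mod (ℚ^×)²; places V = {2, 3, 5, 7, 11, 13, 17, 23, 29, ∞}.
(a,b)_29: α=4, u≡20; β=6, v≡5 (mod 29); (20|29)=+1, (5|29)=+1; sign (−1)^0·+1^6·+1^4 = +1.
(a,b)_∞: sgn(663)=+, sgn(10010)=+, so +1.
(a,b)_17: α=1, u≡7; β=0, v≡6 (mod 17); (7|17)=-1, (6|17)=-1; sign (−1)^0·-1^0·-1^1 = -1.
(a,b)_5: α=-4, u≡2; β=-7, v≡3 (mod 5); (2|5)=-1, (3|5)=-1; sign (−1)^0·-1^-7·-1^-4 = -1.
(a,b)_3: α=-9, u≡2; β=-6, v≡2 (mod 3); (2|3)=-1, (2|3)=-1; sign (−1)^0·-1^-6·-1^-9 = -1.
(a,b)_2: α=-4, β=-3; u≡7, v≡5 (mod 8); ε(u)ε(v)=1·0, αω(v)=-4·1, βω(u)=-3·0; sum ≡ 0  ⇒  +1.
(a,b)_13: α=7, u≡12; β=5, v≡1 (mod 13); (12|13)=+1, (1|13)=+1; sign (−1)^0·+1^5·+1^7 = +1.
(a,b)_7: α=2, u≡3; β=3, v≡4 (mod 7); (3|7)=-1, (4|7)=+1; sign (−1)^0·-1^3·+1^2 = -1.
(a,b)_11: α=2, u≡9; β=3, v≡6 (mod 11); (9|11)=+1, (6|11)=-1; sign (−1)^0·+1^3·-1^2 = +1.
(a,b)_23: α=4, u≡22; β=6, v≡14 (mod 23); (22|23)=-1, (14|23)=-1; sign (−1)^0·-1^6·-1^4 = +1.
|Ram(663, 10010)| = 4, even; anisotropic at {3, 5, 7, 17}.

[3, 5, 7, 17]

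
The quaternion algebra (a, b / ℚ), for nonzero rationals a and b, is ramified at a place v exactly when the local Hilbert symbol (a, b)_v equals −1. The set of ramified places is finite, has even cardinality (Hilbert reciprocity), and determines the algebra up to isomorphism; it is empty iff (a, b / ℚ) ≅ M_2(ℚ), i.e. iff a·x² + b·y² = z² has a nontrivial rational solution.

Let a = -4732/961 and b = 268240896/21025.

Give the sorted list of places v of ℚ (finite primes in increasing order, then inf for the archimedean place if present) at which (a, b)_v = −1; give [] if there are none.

Mod squares: a ≡ -7, b ≡ 66. Check v ∈ {∞, 2, 3, 5, 7, 11, 13, 29, 31}.
v=11: a=11^0·(≡5), b=11^1·(≡8) mod 11; (5|11)=+1, (8|11)=-1; (−1)^{0·1·5}·(+1)^1·(-1)^0 = +1.
v=∞: -7 < 0 and 66 > 0  ⇒  (a,b)_∞ = +1.
v=31: a=31^-2·(≡11), b=31^0·(≡5) mod 31; (11|31)=-1, (5|31)=+1; (−1)^{-2·0·15}·(-1)^0·(+1)^-2 = +1.
v=29: a=29^0·(≡6), b=29^-2·(≡14) mod 29; (6|29)=+1, (14|29)=-1; (−1)^{0·-2·14}·(+1)^-2·(-1)^0 = +1.
v=3: a=3^0·(≡2), b=3^5·(≡1) mod 3; (2|3)=-1, (1|3)=+1; (−1)^{0·5·1}·(-1)^5·(+1)^0 = -1.
v=13: a=13^2·(≡2), b=13^0·(≡10) mod 13; (2|13)=-1, (10|13)=+1; (−1)^{2·0·6}·(-1)^0·(+1)^2 = +1.
v=5: a=5^0·(≡3), b=5^-2·(≡1) mod 5; (3|5)=-1, (1|5)=+1; (−1)^{0·-2·2}·(-1)^-2·(+1)^0 = +1.
v=7: a=7^1·(≡5), b=7^2·(≡6) mod 7; (5|7)=-1, (6|7)=-1; (−1)^{1·2·3}·(-1)^2·(-1)^1 = -1.
v=2: v_2(a)=2, v_2(b)=11; units ≡ 1, 1 (mod 8); ε·ε+αω+βω = 0·0+2·0+11·0 ≡ 0  ⇒  (a,b)_2 = +1.
Ram(-7, 66) = {3, 7}; no ℚ_3-point on the conic.

[3, 7]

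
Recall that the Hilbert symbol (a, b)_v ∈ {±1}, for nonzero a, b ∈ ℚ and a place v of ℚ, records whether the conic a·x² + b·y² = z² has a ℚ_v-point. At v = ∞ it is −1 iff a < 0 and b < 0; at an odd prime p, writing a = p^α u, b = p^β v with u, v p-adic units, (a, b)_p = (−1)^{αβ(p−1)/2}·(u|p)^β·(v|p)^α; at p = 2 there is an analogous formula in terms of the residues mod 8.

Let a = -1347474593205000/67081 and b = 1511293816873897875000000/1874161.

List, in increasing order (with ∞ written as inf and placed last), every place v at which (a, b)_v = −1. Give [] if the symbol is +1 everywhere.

[5, 7, 13, 29]

(a, b) ≡ (-2, 224315) mod (ℚ^×)²; places V = {2, 3, 5, 7, 13, 17, 29, 37, ∞}.
(a,b)_37: α=-2, u≡13; β=-4, v≡11 (mod 37); (13|37)=-1, (11|37)=+1; sign (−1)^0·-1^-4·+1^-2 = +1.
(a,b)_2: α=3, β=6; u≡7, v≡3 (mod 8); ε(u)ε(v)=1·1, αω(v)=3·1, βω(u)=6·0; sum ≡ 0  ⇒  +1.
(a,b)_17: α=2, u≡16; β=3, v≡10 (mod 17); (16|17)=+1, (10|17)=-1; sign (−1)^0·+1^3·-1^2 = +1.
(a,b)_13: α=2, u≡6; β=3, v≡1 (mod 13); (6|13)=-1, (1|13)=+1; sign (−1)^0·-1^3·+1^2 = -1.
(a,b)_5: α=4, u≡2; β=9, v≡2 (mod 5); (2|5)=-1, (2|5)=-1; sign (−1)^0·-1^9·-1^4 = -1.
(a,b)_3: α=8, u≡1; β=8, v≡2 (mod 3); (1|3)=+1, (2|3)=-1; sign (−1)^0·+1^8·-1^8 = +1.
(a,b)_29: α=2, u≡11; β=3, v≡11 (mod 29); (11|29)=-1, (11|29)=-1; sign (−1)^0·-1^3·-1^2 = -1.
(a,b)_7: α=-2, u≡5; β=1, v≡6 (mod 7); (5|7)=-1, (6|7)=-1; sign (−1)^0·-1^1·-1^-2 = -1.
(a,b)_∞: sgn(-2)=−, sgn(224315)=+, so +1.
|Ram(-2, 224315)| = 4, even; anisotropic at {5, 7, 13, 29}.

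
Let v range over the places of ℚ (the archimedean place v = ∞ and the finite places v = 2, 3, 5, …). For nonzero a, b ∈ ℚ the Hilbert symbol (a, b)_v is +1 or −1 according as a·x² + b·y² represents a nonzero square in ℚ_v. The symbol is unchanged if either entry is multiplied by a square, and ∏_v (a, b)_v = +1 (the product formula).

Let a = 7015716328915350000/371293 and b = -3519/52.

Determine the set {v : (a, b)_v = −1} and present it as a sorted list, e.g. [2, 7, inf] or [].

(a, b) ≡ (6628562395, -5083) mod (ℚ^×)²; places V = {2, 3, 5, 7, 13, 17, 19, 23, 37, 53, ∞}.
(a,b)_53: α=1, u≡3; β=0, v≡21 (mod 53); (3|53)=-1, (21|53)=-1; sign (−1)^0·-1^0·-1^1 = -1.
(a,b)_5: α=5, u≡4; β=0, v≡3 (mod 5); (4|5)=+1, (3|5)=-1; sign (−1)^0·+1^0·-1^5 = -1.
(a,b)_23: α=3, u≡4; β=1, v≡9 (mod 23); (4|23)=+1, (9|23)=+1; sign (−1)^1·+1^1·+1^3 = -1.
(a,b)_7: α=1, u≡4; β=0, v≡3 (mod 7); (4|7)=+1, (3|7)=-1; sign (−1)^0·+1^0·-1^1 = -1.
(a,b)_∞: sgn(6628562395)=+, sgn(-5083)=−, so +1.
(a,b)_19: α=1, u≡8; β=0, v≡16 (mod 19); (8|19)=-1, (16|19)=+1; sign (−1)^0·-1^0·+1^1 = +1.
(a,b)_13: α=-5, u≡9; β=-1, v≡1 (mod 13); (9|13)=+1, (1|13)=+1; sign (−1)^0·+1^-1·+1^-5 = +1.
(a,b)_3: α=2, u≡1; β=2, v≡2 (mod 3); (1|3)=+1, (2|3)=-1; sign (−1)^0·+1^2·-1^2 = +1.
(a,b)_2: α=4, β=-2; u≡3, v≡5 (mod 8); ε(u)ε(v)=1·0, αω(v)=4·1, βω(u)=-2·1; sum ≡ 0  ⇒  +1.
(a,b)_37: α=1, u≡2; β=0, v≡17 (mod 37); (2|37)=-1, (17|37)=-1; sign (−1)^0·-1^0·-1^1 = -1.
(a,b)_17: α=3, u≡13; β=1, v≡14 (mod 17); (13|17)=+1, (14|17)=-1; sign (−1)^0·+1^1·-1^3 = -1.
|Ram(6628562395, -5083)| = 6, even; anisotropic at {5, 7, 17, 23, 37, 53}.

[5, 7, 17, 23, 37, 53]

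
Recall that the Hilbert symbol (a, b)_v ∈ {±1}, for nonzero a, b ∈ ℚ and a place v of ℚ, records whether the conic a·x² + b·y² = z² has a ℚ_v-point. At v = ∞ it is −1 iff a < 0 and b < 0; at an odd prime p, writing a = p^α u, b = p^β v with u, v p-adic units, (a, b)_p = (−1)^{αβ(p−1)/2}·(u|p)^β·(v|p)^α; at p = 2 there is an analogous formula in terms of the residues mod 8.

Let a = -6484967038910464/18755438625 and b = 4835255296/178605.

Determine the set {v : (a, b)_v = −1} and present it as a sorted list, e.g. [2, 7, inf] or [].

(a, b) ≡ (-3255, 5) mod (ℚ^×)²; places V = {2, 3, 5, 7, 11, 13, 31, 41, 53, ∞}.
(a,b)_31: α=1, u≡18; β=0, v≡25 (mod 31); (18|31)=+1, (25|31)=+1; sign (−1)^0·+1^0·+1^1 = +1.
(a,b)_2: α=18, β=10; u≡1, v≡5 (mod 8); ε(u)ε(v)=0·0, αω(v)=18·1, βω(u)=10·0; sum ≡ 0  ⇒  +1.
(a,b)_11: α=-2, u≡4; β=0, v≡4 (mod 11); (4|11)=+1, (4|11)=+1; sign (−1)^0·+1^0·+1^-2 = +1.
(a,b)_3: α=-11, u≡1; β=-6, v≡2 (mod 3); (1|3)=+1, (2|3)=-1; sign (−1)^0·+1^-6·-1^-11 = -1.
(a,b)_53: α=2, u≡3; β=2, v≡51 (mod 53); (3|53)=-1, (51|53)=-1; sign (−1)^0·-1^2·-1^2 = +1.
(a,b)_41: α=2, u≡23; β=2, v≡25 (mod 41); (23|41)=+1, (25|41)=+1; sign (−1)^0·+1^2·+1^2 = +1.
(a,b)_7: α=-1, u≡2; β=-2, v≡5 (mod 7); (2|7)=+1, (5|7)=-1; sign (−1)^0·+1^-2·-1^-1 = -1.
(a,b)_5: α=-3, u≡4; β=-1, v≡1 (mod 5); (4|5)=+1, (1|5)=+1; sign (−1)^0·+1^-1·+1^-3 = +1.
(a,b)_∞: sgn(-3255)=−, sgn(5)=+, so +1.
(a,b)_13: α=2, u≡7; β=0, v≡6 (mod 13); (7|13)=-1, (6|13)=-1; sign (−1)^0·-1^0·-1^2 = +1.
Ram(-3255, 5) = {3, 7}; no ℚ_3-point on the conic.

[3, 7]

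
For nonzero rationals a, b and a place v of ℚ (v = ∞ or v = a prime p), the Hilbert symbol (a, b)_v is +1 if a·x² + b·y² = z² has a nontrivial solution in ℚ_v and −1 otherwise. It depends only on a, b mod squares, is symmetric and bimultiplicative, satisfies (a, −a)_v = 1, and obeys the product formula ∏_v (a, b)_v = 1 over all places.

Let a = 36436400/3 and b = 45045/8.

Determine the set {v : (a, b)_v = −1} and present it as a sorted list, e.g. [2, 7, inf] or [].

[3, 5, 7, 13]

Mod squares: a ≡ 33, b ≡ 10010. Check v ∈ {∞, 2, 3, 5, 7, 11, 13}.
v=∞: 33 > 0 and 10010 > 0  ⇒  (a,b)_∞ = +1.
v=7: a=7^2·(≡6), b=7^1·(≡2) mod 7; (6|7)=-1, (2|7)=+1; (−1)^{2·1·3}·(-1)^1·(+1)^2 = -1.
v=13: a=13^2·(≡7), b=13^1·(≡9) mod 13; (7|13)=-1, (9|13)=+1; (−1)^{2·1·6}·(-1)^1·(+1)^2 = -1.
v=5: a=5^2·(≡2), b=5^1·(≡3) mod 5; (2|5)=-1, (3|5)=-1; (−1)^{2·1·2}·(-1)^1·(-1)^2 = -1.
v=3: a=3^-1·(≡2), b=3^2·(≡2) mod 3; (2|3)=-1, (2|3)=-1; (−1)^{-1·2·1}·(-1)^2·(-1)^-1 = -1.
v=2: v_2(a)=4, v_2(b)=-3; units ≡ 1, 5 (mod 8); ε·ε+αω+βω = 0·0+4·1+-3·0 ≡ 0  ⇒  (a,b)_2 = +1.
v=11: a=11^1·(≡1), b=11^1·(≡10) mod 11; (1|11)=+1, (10|11)=-1; (−1)^{1·1·5}·(+1)^1·(-1)^1 = +1.
(33, 10010 / ℚ) ramifies at {3, 5, 7, 13}: a division algebra.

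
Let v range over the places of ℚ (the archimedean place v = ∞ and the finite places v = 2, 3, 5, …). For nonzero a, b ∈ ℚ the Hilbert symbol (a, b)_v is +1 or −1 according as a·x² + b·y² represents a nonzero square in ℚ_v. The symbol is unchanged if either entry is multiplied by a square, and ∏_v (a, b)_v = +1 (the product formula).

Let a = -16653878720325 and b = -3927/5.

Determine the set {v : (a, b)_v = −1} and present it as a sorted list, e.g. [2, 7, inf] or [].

[3, 5, 11, inf]

(a, b) ≡ (-357, -19635) mod (ℚ^×)²; places V = {2, 3, 5, 7, 11, 17, ∞}.
(a,b)_11: α=4, u≡10; β=1, v≡10 (mod 11); (10|11)=-1, (10|11)=-1; sign (−1)^0·-1^1·-1^4 = -1.
(a,b)_5: α=2, u≡2; β=-1, v≡3 (mod 5); (2|5)=-1, (3|5)=-1; sign (−1)^0·-1^-1·-1^2 = -1.
(a,b)_∞: sgn(-357)=−, sgn(-19635)=−, so -1.
(a,b)_7: α=3, u≡5; β=1, v≡4 (mod 7); (5|7)=-1, (4|7)=+1; sign (−1)^1·-1^1·+1^3 = +1.
(a,b)_17: α=3, u≡9; β=1, v≡15 (mod 17); (9|17)=+1, (15|17)=+1; sign (−1)^0·+1^1·+1^3 = +1.
(a,b)_2: α=0, β=0; u≡3, v≡5 (mod 8); ε(u)ε(v)=1·0, αω(v)=0·1, βω(u)=0·1; sum ≡ 0  ⇒  +1.
(a,b)_3: α=3, u≡1; β=1, v≡1 (mod 3); (1|3)=+1, (1|3)=+1; sign (−1)^1·+1^1·+1^3 = -1.
(-357, -19635 / ℚ) ramifies at {3, 5, 11, ∞}: a division algebra.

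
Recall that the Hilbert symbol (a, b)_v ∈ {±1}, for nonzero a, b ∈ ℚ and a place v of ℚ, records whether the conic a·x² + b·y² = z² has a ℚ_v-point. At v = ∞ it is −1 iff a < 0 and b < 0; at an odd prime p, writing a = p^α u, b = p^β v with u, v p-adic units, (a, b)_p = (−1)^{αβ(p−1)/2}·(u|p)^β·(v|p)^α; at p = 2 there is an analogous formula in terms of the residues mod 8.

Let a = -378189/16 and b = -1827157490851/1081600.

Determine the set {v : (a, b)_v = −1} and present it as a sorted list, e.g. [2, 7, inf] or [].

Mod squares: a ≡ -4669, b ≡ -144739. Check v ∈ {∞, 2, 3, 5, 7, 11, 13, 17, 19, 23, 29, 31}.
v=29: a=29^1·(≡6), b=29^1·(≡14) mod 29; (6|29)=+1, (14|29)=-1; (−1)^{1·1·14}·(+1)^1·(-1)^1 = -1.
v=13: a=13^0·(≡11), b=13^-2·(≡12) mod 13; (11|13)=-1, (12|13)=+1; (−1)^{0·-2·6}·(-1)^-2·(+1)^0 = +1.
v=3: a=3^4·(≡2), b=3^0·(≡2) mod 3; (2|3)=-1, (2|3)=-1; (−1)^{4·0·1}·(-1)^0·(-1)^4 = +1.
v=2: v_2(a)=-4, v_2(b)=-8; units ≡ 3, 5 (mod 8); ε·ε+αω+βω = 1·0+-4·1+-8·1 ≡ 0  ⇒  (a,b)_2 = +1.
v=11: a=11^0·(≡7), b=11^2·(≡2) mod 11; (7|11)=-1, (2|11)=-1; (−1)^{0·2·5}·(-1)^2·(-1)^0 = +1.
v=23: a=23^1·(≡3), b=23^1·(≡4) mod 23; (3|23)=+1, (4|23)=+1; (−1)^{1·1·11}·(+1)^1·(+1)^1 = -1.
v=5: a=5^0·(≡1), b=5^-2·(≡1) mod 5; (1|5)=+1, (1|5)=+1; (−1)^{0·-2·2}·(+1)^-2·(+1)^0 = +1.
v=∞: -4669 < 0 and -144739 < 0  ⇒  (a,b)_∞ = -1.
v=7: a=7^1·(≡3), b=7^1·(≡1) mod 7; (3|7)=-1, (1|7)=+1; (−1)^{1·1·3}·(-1)^1·(+1)^1 = +1.
v=17: a=17^0·(≡7), b=17^2·(≡1) mod 17; (7|17)=-1, (1|17)=+1; (−1)^{0·2·8}·(-1)^2·(+1)^0 = +1.
v=31: a=31^0·(≡22), b=31^1·(≡24) mod 31; (22|31)=-1, (24|31)=-1; (−1)^{0·1·15}·(-1)^1·(-1)^0 = -1.
v=19: a=19^0·(≡17), b=19^2·(≡14) mod 19; (17|19)=+1, (14|19)=-1; (−1)^{0·2·9}·(+1)^2·(-1)^0 = +1.
|Ram(-4669, -144739)| = 4, even; anisotropic at {23, 29, 31, ∞}.

[23, 29, 31, inf]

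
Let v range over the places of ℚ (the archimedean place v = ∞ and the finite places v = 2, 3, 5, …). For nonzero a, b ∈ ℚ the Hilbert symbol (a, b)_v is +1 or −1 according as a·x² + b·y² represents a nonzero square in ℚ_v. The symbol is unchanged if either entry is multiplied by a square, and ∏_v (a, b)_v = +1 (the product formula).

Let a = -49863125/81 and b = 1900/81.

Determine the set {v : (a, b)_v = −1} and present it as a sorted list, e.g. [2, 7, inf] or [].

[2, 13]

Mod squares: a ≡ -221, b ≡ 19. Check v ∈ {∞, 2, 3, 5, 13, 17, 19}.
v=13: a=13^1·(≡4), b=13^0·(≡5) mod 13; (4|13)=+1, (5|13)=-1; (−1)^{1·0·6}·(+1)^0·(-1)^1 = -1.
v=17: a=17^1·(≡16), b=17^0·(≡1) mod 17; (16|17)=+1, (1|17)=+1; (−1)^{1·0·8}·(+1)^0·(+1)^1 = +1.
v=19: a=19^2·(≡1), b=19^1·(≡1) mod 19; (1|19)=+1, (1|19)=+1; (−1)^{2·1·9}·(+1)^1·(+1)^2 = +1.
v=5: a=5^4·(≡4), b=5^2·(≡1) mod 5; (4|5)=+1, (1|5)=+1; (−1)^{4·2·2}·(+1)^2·(+1)^4 = +1.
v=3: a=3^-4·(≡1), b=3^-4·(≡1) mod 3; (1|3)=+1, (1|3)=+1; (−1)^{-4·-4·1}·(+1)^-4·(+1)^-4 = +1.
v=∞: -221 < 0 and 19 > 0  ⇒  (a,b)_∞ = +1.
v=2: v_2(a)=0, v_2(b)=2; units ≡ 3, 3 (mod 8); ε·ε+αω+βω = 1·1+0·1+2·1 ≡ 1  ⇒  (a,b)_2 = -1.
Ram(-221, 19) = {2, 13}; no ℚ_2-point on the conic.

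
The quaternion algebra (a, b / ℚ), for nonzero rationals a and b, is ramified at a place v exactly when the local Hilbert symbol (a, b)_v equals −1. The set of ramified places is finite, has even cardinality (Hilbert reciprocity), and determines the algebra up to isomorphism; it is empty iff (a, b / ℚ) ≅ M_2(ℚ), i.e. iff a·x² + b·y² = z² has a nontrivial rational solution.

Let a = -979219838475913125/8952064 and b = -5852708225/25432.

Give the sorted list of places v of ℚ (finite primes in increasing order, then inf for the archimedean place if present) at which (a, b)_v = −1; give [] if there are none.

(a, b) ≡ (-741, -124982) mod (ℚ^×)²; places V = {2, 3, 5, 7, 11, 13, 17, 19, 23, 29, ∞}.
(a,b)_17: α=-2, u≡6; β=-2, v≡9 (mod 17); (6|17)=-1, (9|17)=+1; sign (−1)^0·-1^-2·+1^-2 = +1.
(a,b)_13: α=3, u≡2; β=1, v≡11 (mod 13); (2|13)=-1, (11|13)=-1; sign (−1)^0·-1^1·-1^3 = +1.
(a,b)_19: α=3, u≡8; β=1, v≡13 (mod 19); (8|19)=-1, (13|19)=-1; sign (−1)^1·-1^1·-1^3 = -1.
(a,b)_29: α=4, u≡1; β=2, v≡8 (mod 29); (1|29)=+1, (8|29)=-1; sign (−1)^0·+1^2·-1^4 = +1.
(a,b)_∞: sgn(-741)=−, sgn(-124982)=−, so -1.
(a,b)_7: α=2, u≡4; β=2, v≡5 (mod 7); (4|7)=+1, (5|7)=-1; sign (−1)^0·+1^2·-1^2 = +1.
(a,b)_3: α=1, u≡2; β=0, v≡1 (mod 3); (2|3)=-1, (1|3)=+1; sign (−1)^0·-1^0·+1^1 = +1.
(a,b)_23: α=0, u≡4; β=1, v≡14 (mod 23); (4|23)=+1, (14|23)=-1; sign (−1)^0·+1^1·-1^0 = +1.
(a,b)_11: α=-2, u≡7; β=-1, v≡5 (mod 11); (7|11)=-1, (5|11)=+1; sign (−1)^0·-1^-1·+1^-2 = -1.
(a,b)_5: α=4, u≡1; β=2, v≡3 (mod 5); (1|5)=+1, (3|5)=-1; sign (−1)^0·+1^2·-1^4 = +1.
(a,b)_2: α=-8, β=-3; u≡3, v≡5 (mod 8); ε(u)ε(v)=1·0, αω(v)=-8·1, βω(u)=-3·1; sum ≡ 1  ⇒  -1.
(-741, -124982 / ℚ) ramifies at {2, 11, 19, ∞}: a division algebra.

[2, 11, 19, inf]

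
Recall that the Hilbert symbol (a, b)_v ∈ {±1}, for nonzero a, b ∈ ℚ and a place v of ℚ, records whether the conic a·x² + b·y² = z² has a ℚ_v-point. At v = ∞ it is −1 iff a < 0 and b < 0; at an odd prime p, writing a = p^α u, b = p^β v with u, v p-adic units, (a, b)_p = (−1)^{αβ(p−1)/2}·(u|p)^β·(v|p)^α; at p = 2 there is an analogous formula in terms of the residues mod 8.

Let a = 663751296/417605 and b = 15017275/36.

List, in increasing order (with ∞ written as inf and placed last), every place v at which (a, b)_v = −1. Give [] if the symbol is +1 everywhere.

[2, 13, 41, 47]

(a, b) ≡ (5761730, 12259) mod (ℚ^×)²; places V = {2, 3, 5, 7, 13, 17, 23, 41, 47, ∞}.
(a,b)_17: α=-4, u≡3; β=0, v≡1 (mod 17); (3|17)=-1, (1|17)=+1; sign (−1)^0·-1^0·+1^-4 = +1.
(a,b)_7: α=0, u≡2; β=2, v≡1 (mod 7); (2|7)=+1, (1|7)=+1; sign (−1)^0·+1^2·+1^0 = +1.
(a,b)_2: α=7, β=-2; u≡1, v≡3 (mod 8); ε(u)ε(v)=0·1, αω(v)=7·1, βω(u)=-2·0; sum ≡ 1  ⇒  -1.
(a,b)_∞: sgn(5761730)=+, sgn(12259)=+, so +1.
(a,b)_5: α=-1, u≡1; β=2, v≡1 (mod 5); (1|5)=+1, (1|5)=+1; sign (−1)^0·+1^2·+1^-1 = +1.
(a,b)_41: α=1, u≡39; β=1, v≡12 (mod 41); (39|41)=+1, (12|41)=-1; sign (−1)^0·+1^1·-1^1 = -1.
(a,b)_23: α=1, u≡14; β=1, v≡16 (mod 23); (14|23)=-1, (16|23)=+1; sign (−1)^1·-1^1·+1^1 = +1.
(a,b)_47: α=1, u≡9; β=0, v≡15 (mod 47); (9|47)=+1, (15|47)=-1; sign (−1)^0·+1^0·-1^1 = -1.
(a,b)_3: α=2, u≡2; β=-2, v≡1 (mod 3); (2|3)=-1, (1|3)=+1; sign (−1)^0·-1^-2·+1^2 = +1.
(a,b)_13: α=1, u≡1; β=1, v≡6 (mod 13); (1|13)=+1, (6|13)=-1; sign (−1)^0·+1^1·-1^1 = -1.
(5761730, 12259 / ℚ) ramifies at {2, 13, 41, 47}: a division algebra.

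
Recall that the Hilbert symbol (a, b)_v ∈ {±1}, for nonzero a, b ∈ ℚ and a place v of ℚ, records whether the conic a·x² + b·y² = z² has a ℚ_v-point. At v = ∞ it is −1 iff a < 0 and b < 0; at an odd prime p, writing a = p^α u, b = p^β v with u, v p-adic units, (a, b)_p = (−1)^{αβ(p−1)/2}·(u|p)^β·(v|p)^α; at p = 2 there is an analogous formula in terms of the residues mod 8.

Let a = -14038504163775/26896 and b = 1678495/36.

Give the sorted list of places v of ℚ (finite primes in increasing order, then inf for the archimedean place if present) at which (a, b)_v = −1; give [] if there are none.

(a, b) ≡ (-31, 34255) mod (ℚ^×)²; places V = {2, 3, 5, 7, 13, 17, 29, 31, 41, ∞}.
(a,b)_7: α=2, u≡4; β=2, v≡4 (mod 7); (4|7)=+1, (4|7)=+1; sign (−1)^0·+1^2·+1^2 = +1.
(a,b)_31: α=1, u≡24; β=1, v≡10 (mod 31); (24|31)=-1, (10|31)=+1; sign (−1)^1·-1^1·+1^1 = +1.
(a,b)_2: α=-4, β=-2; u≡1, v≡7 (mod 8); ε(u)ε(v)=0·1, αω(v)=-4·0, βω(u)=-2·0; sum ≡ 0  ⇒  +1.
(a,b)_∞: sgn(-31)=−, sgn(34255)=+, so +1.
(a,b)_17: α=2, u≡11; β=1, v≡8 (mod 17); (11|17)=-1, (8|17)=+1; sign (−1)^0·-1^1·+1^2 = -1.
(a,b)_5: α=2, u≡4; β=1, v≡4 (mod 5); (4|5)=+1, (4|5)=+1; sign (−1)^0·+1^1·+1^2 = +1.
(a,b)_41: α=-2, u≡8; β=0, v≡9 (mod 41); (8|41)=+1, (9|41)=+1; sign (−1)^0·+1^0·+1^-2 = +1.
(a,b)_3: α=2, u≡2; β=-2, v≡1 (mod 3); (2|3)=-1, (1|3)=+1; sign (−1)^0·-1^-2·+1^2 = +1.
(a,b)_29: α=2, u≡14; β=0, v≡13 (mod 29); (14|29)=-1, (13|29)=+1; sign (−1)^0·-1^0·+1^2 = +1.
(a,b)_13: α=2, u≡5; β=1, v≡9 (mod 13); (5|13)=-1, (9|13)=+1; sign (−1)^0·-1^1·+1^2 = -1.
(-31, 34255 / ℚ) ramifies at {13, 17}: a division algebra.

[13, 17]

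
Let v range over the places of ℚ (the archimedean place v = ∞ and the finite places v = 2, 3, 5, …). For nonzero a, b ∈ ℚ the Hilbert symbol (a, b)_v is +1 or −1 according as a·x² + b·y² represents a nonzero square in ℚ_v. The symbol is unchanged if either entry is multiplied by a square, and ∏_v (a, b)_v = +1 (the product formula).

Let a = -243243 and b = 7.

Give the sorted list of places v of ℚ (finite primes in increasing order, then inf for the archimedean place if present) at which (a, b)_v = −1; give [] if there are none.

[11, 13]

(a, b) ≡ (-3003, 7) mod (ℚ^×)²; places V = {2, 3, 7, 11, 13, ∞}.
(a,b)_3: α=5, u≡1; β=0, v≡1 (mod 3); (1|3)=+1, (1|3)=+1; sign (−1)^0·+1^0·+1^5 = +1.
(a,b)_∞: sgn(-3003)=−, sgn(7)=+, so +1.
(a,b)_11: α=1, u≡8; β=0, v≡7 (mod 11); (8|11)=-1, (7|11)=-1; sign (−1)^0·-1^0·-1^1 = -1.
(a,b)_13: α=1, u≡9; β=0, v≡7 (mod 13); (9|13)=+1, (7|13)=-1; sign (−1)^0·+1^0·-1^1 = -1.
(a,b)_7: α=1, u≡6; β=1, v≡1 (mod 7); (6|7)=-1, (1|7)=+1; sign (−1)^1·-1^1·+1^1 = +1.
(a,b)_2: α=0, β=0; u≡5, v≡7 (mod 8); ε(u)ε(v)=0·1, αω(v)=0·0, βω(u)=0·1; sum ≡ 0  ⇒  +1.
(-3003, 7 / ℚ) ramifies at {11, 13}: a division algebra.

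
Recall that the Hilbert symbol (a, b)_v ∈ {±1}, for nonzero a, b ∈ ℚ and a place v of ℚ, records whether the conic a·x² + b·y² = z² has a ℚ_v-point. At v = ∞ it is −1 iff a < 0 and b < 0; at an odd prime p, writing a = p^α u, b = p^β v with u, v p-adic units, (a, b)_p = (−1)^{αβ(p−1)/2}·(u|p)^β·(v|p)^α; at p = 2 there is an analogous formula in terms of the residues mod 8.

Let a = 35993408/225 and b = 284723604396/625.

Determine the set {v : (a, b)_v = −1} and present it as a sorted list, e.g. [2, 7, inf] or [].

(a, b) ≡ (562397, 96019) mod (ℚ^×)²; places V = {2, 3, 5, 7, 11, 29, 41, 43, ∞}.
(a,b)_∞: sgn(562397)=+, sgn(96019)=+, so +1.
(a,b)_29: α=1, u≡11; β=1, v≡7 (mod 29); (11|29)=-1, (7|29)=+1; sign (−1)^0·-1^1·+1^1 = -1.
(a,b)_43: α=1, u≡19; β=1, v≡35 (mod 43); (19|43)=-1, (35|43)=+1; sign (−1)^1·-1^1·+1^1 = +1.
(a,b)_41: α=1, u≡8; β=2, v≡12 (mod 41); (8|41)=+1, (12|41)=-1; sign (−1)^0·+1^2·-1^1 = -1.
(a,b)_3: α=-2, u≡2; β=2, v≡1 (mod 3); (2|3)=-1, (1|3)=+1; sign (−1)^0·-1^2·+1^-2 = +1.
(a,b)_5: α=-2, u≡2; β=-4, v≡1 (mod 5); (2|5)=-1, (1|5)=+1; sign (−1)^0·-1^-4·+1^-2 = +1.
(a,b)_2: α=6, β=2; u≡5, v≡3 (mod 8); ε(u)ε(v)=0·1, αω(v)=6·1, βω(u)=2·1; sum ≡ 0  ⇒  +1.
(a,b)_11: α=1, u≡7; β=1, v≡2 (mod 11); (7|11)=-1, (2|11)=-1; sign (−1)^1·-1^1·-1^1 = -1.
(a,b)_7: α=0, u≡3; β=3, v≡2 (mod 7); (3|7)=-1, (2|7)=+1; sign (−1)^0·-1^3·+1^0 = -1.
(562397, 96019 / ℚ) ramifies at {7, 11, 29, 41}: a division algebra.

[7, 11, 29, 41]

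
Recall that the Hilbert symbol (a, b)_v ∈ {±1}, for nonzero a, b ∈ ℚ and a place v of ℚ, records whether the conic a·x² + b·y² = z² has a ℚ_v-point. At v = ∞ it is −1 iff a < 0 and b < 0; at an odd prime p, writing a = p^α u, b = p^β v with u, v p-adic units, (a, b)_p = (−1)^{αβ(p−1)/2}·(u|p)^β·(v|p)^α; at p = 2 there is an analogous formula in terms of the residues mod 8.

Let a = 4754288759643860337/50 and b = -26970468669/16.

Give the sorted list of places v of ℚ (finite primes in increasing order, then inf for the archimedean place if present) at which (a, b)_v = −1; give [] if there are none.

Mod squares: a ≡ 34, b ≡ -1152141. Check v ∈ {∞, 2, 3, 5, 17, 19, 29, 41}.
v=41: a=41^2·(≡29), b=41^1·(≡2) mod 41; (29|41)=-1, (2|41)=+1; (−1)^{2·1·20}·(-1)^1·(+1)^2 = -1.
v=2: v_2(a)=-1, v_2(b)=-4; units ≡ 1, 3 (mod 8); ε·ε+αω+βω = 0·1+-1·1+-4·0 ≡ 1  ⇒  (a,b)_2 = -1.
v=19: a=19^2·(≡2), b=19^1·(≡16) mod 19; (2|19)=-1, (16|19)=+1; (−1)^{2·1·9}·(-1)^1·(+1)^2 = -1.
v=3: a=3^8·(≡1), b=3^5·(≡1) mod 3; (1|3)=+1, (1|3)=+1; (−1)^{8·5·1}·(+1)^5·(+1)^8 = +1.
v=17: a=17^5·(≡4), b=17^3·(≡7) mod 17; (4|17)=+1, (7|17)=-1; (−1)^{5·3·8}·(+1)^3·(-1)^5 = -1.
v=29: a=29^2·(≡23), b=29^1·(≡4) mod 29; (23|29)=+1, (4|29)=+1; (−1)^{2·1·14}·(+1)^1·(+1)^2 = +1.
v=5: a=5^-2·(≡1), b=5^0·(≡1) mod 5; (1|5)=+1, (1|5)=+1; (−1)^{-2·0·2}·(+1)^0·(+1)^-2 = +1.
v=∞: 34 > 0 and -1152141 < 0  ⇒  (a,b)_∞ = +1.
Ram(34, -1152141) = {2, 17, 19, 41}; no ℚ_2-point on the conic.

[2, 17, 19, 41]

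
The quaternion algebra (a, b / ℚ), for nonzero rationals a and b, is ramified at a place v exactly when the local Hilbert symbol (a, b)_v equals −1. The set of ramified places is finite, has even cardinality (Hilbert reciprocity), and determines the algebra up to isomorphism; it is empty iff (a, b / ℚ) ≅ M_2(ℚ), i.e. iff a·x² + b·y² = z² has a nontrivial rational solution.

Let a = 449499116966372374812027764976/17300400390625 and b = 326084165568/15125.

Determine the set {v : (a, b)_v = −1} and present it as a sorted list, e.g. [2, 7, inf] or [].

Mod squares: a ≡ 391, b ≡ 35. Check v ∈ {∞, 2, 3, 5, 7, 11, 17, 23, 31}.
v=3: a=3^2·(≡1), b=3^2·(≡2) mod 3; (1|3)=+1, (2|3)=-1; (−1)^{2·2·1}·(+1)^2·(-1)^2 = +1.
v=5: a=5^-10·(≡1), b=5^-3·(≡3) mod 5; (1|5)=+1, (3|5)=-1; (−1)^{-10·-3·2}·(+1)^-3·(-1)^-10 = +1.
v=23: a=23^11·(≡22), b=23^4·(≡18) mod 23; (22|23)=-1, (18|23)=+1; (−1)^{11·4·11}·(-1)^4·(+1)^11 = +1.
v=∞: 391 > 0 and 35 > 0  ⇒  (a,b)_∞ = +1.
v=31: a=31^2·(≡2), b=31^0·(≡25) mod 31; (2|31)=+1, (25|31)=+1; (−1)^{2·0·15}·(+1)^0·(+1)^2 = +1.
v=7: a=7^4·(≡3), b=7^1·(≡3) mod 7; (3|7)=-1, (3|7)=-1; (−1)^{4·1·3}·(-1)^1·(-1)^4 = -1.
v=17: a=17^5·(≡3), b=17^2·(≡1) mod 17; (3|17)=-1, (1|17)=+1; (−1)^{5·2·8}·(-1)^2·(+1)^5 = +1.
v=11: a=11^-6·(≡10), b=11^-2·(≡10) mod 11; (10|11)=-1, (10|11)=-1; (−1)^{-6·-2·5}·(-1)^-2·(-1)^-6 = +1.
v=2: v_2(a)=4, v_2(b)=6; units ≡ 7, 3 (mod 8); ε·ε+αω+βω = 1·1+4·1+6·0 ≡ 1  ⇒  (a,b)_2 = -1.
|Ram(391, 35)| = 2, even; anisotropic at {2, 7}.

[2, 7]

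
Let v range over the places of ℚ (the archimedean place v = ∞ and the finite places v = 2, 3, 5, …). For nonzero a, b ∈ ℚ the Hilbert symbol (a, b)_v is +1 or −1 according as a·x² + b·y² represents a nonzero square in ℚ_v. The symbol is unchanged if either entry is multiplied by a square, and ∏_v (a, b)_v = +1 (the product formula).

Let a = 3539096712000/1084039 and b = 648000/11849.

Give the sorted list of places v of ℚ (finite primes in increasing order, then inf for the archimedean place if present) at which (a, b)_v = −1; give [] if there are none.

(a, b) ≡ (155, 205) mod (ℚ^×)²; places V = {2, 3, 5, 11, 17, 19, 31, 41, ∞}.
(a,b)_17: α=-2, u≡13; β=-2, v≡4 (mod 17); (13|17)=+1, (4|17)=+1; sign (−1)^0·+1^-2·+1^-2 = +1.
(a,b)_31: α=-1, u≡16; β=0, v≡1 (mod 31); (16|31)=+1, (1|31)=+1; sign (−1)^0·+1^0·+1^-1 = +1.
(a,b)_19: α=2, u≡18; β=0, v≡2 (mod 19); (18|19)=-1, (2|19)=-1; sign (−1)^0·-1^0·-1^2 = +1.
(a,b)_11: α=-2, u≡5; β=0, v≡6 (mod 11); (5|11)=+1, (6|11)=-1; sign (−1)^0·+1^0·-1^-2 = +1.
(a,b)_2: α=6, β=6; u≡3, v≡5 (mod 8); ε(u)ε(v)=1·0, αω(v)=6·1, βω(u)=6·1; sum ≡ 0  ⇒  +1.
(a,b)_41: α=2, u≡9; β=-1, v≡18 (mod 41); (9|41)=+1, (18|41)=+1; sign (−1)^0·+1^-1·+1^2 = +1.
(a,b)_∞: sgn(155)=+, sgn(205)=+, so +1.
(a,b)_5: α=3, u≡4; β=3, v≡1 (mod 5); (4|5)=+1, (1|5)=+1; sign (−1)^0·+1^3·+1^3 = +1.
(a,b)_3: α=6, u≡2; β=4, v≡1 (mod 3); (2|3)=-1, (1|3)=+1; sign (−1)^0·-1^4·+1^6 = +1.
Ram(a, b) = ∅: the form 155·x² + 205·y² − z² is isotropic over every ℚ_v, so by Hasse–Minkowski it is isotropic over ℚ.

[]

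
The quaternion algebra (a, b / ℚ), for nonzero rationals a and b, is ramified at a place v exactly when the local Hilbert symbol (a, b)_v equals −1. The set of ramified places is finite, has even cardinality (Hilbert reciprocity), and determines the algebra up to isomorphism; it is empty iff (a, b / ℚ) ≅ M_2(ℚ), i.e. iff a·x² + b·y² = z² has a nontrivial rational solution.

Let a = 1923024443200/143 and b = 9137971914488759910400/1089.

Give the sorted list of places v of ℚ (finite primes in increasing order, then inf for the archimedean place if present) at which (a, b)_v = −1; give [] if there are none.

Mod squares: a ≡ 2562131, b ≡ 259. Check v ∈ {∞, 2, 3, 5, 7, 11, 13, 19, 23, 37, 41}.
v=7: a=7^2·(≡5), b=7^3·(≡4) mod 7; (5|7)=-1, (4|7)=+1; (−1)^{2·3·3}·(-1)^3·(+1)^2 = -1.
v=13: a=13^-1·(≡5), b=13^0·(≡4) mod 13; (5|13)=-1, (4|13)=+1; (−1)^{-1·0·6}·(-1)^0·(+1)^-1 = +1.
v=19: a=19^1·(≡11), b=19^2·(≡2) mod 19; (11|19)=+1, (2|19)=-1; (−1)^{1·2·9}·(+1)^2·(-1)^1 = -1.
v=∞: 2562131 > 0 and 259 > 0  ⇒  (a,b)_∞ = +1.
v=5: a=5^2·(≡1), b=5^2·(≡4) mod 5; (1|5)=+1, (4|5)=+1; (−1)^{2·2·2}·(+1)^2·(+1)^2 = +1.
v=3: a=3^0·(≡2), b=3^-2·(≡1) mod 3; (2|3)=-1, (1|3)=+1; (−1)^{0·-2·1}·(-1)^-2·(+1)^0 = +1.
v=23: a=23^1·(≡9), b=23^2·(≡4) mod 23; (9|23)=+1, (4|23)=+1; (−1)^{1·2·11}·(+1)^2·(+1)^1 = +1.
v=11: a=11^-1·(≡7), b=11^-2·(≡7) mod 11; (7|11)=-1, (7|11)=-1; (−1)^{-1·-2·5}·(-1)^-2·(-1)^-1 = -1.
v=41: a=41^1·(≡17), b=41^2·(≡29) mod 41; (17|41)=-1, (29|41)=-1; (−1)^{1·2·20}·(-1)^2·(-1)^1 = -1.
v=37: a=37^2·(≡35), b=37^3·(≡27) mod 37; (35|37)=-1, (27|37)=+1; (−1)^{2·3·18}·(-1)^3·(+1)^2 = -1.
v=2: v_2(a)=6, v_2(b)=16; units ≡ 3, 3 (mod 8); ε·ε+αω+βω = 1·1+6·1+16·1 ≡ 1  ⇒  (a,b)_2 = -1.
Ram(2562131, 259) = {2, 7, 11, 19, 37, 41}; no ℚ_2-point on the conic.

[2, 7, 11, 19, 37, 41]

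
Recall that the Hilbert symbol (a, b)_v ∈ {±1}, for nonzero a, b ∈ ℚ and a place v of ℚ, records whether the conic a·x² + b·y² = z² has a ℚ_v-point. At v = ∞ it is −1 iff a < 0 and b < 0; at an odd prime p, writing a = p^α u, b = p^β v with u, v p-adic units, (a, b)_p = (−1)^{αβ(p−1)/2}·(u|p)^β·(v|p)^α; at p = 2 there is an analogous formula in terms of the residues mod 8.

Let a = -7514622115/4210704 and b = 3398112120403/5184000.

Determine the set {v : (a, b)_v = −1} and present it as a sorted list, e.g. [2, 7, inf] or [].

[2, 5, 7, 13, 31, 37]

(a, b) ≡ (-1267435, 19831630) mod (ℚ^×)²; places V = {2, 3, 5, 7, 11, 13, 17, 19, 31, 37, ∞}.
(a,b)_5: α=1, u≡3; β=-3, v≡4 (mod 5); (3|5)=-1, (4|5)=+1; sign (−1)^0·-1^-3·+1^1 = -1.
(a,b)_3: α=-6, u≡2; β=-4, v≡1 (mod 3); (2|3)=-1, (1|3)=+1; sign (−1)^0·-1^-4·+1^-6 = +1.
(a,b)_2: α=-4, β=-9; u≡5, v≡7 (mod 8); ε(u)ε(v)=0·1, αω(v)=-4·0, βω(u)=-9·1; sum ≡ 1  ⇒  -1.
(a,b)_11: α=2, u≡8; β=2, v≡3 (mod 11); (8|11)=-1, (3|11)=+1; sign (−1)^0·-1^2·+1^2 = +1.
(a,b)_31: α=1, u≡25; β=1, v≡2 (mod 31); (25|31)=+1, (2|31)=+1; sign (−1)^1·+1^1·+1^1 = -1.
(a,b)_∞: sgn(-1267435)=−, sgn(19831630)=+, so +1.
(a,b)_37: α=1, u≡28; β=1, v≡17 (mod 37); (28|37)=+1, (17|37)=-1; sign (−1)^0·+1^1·-1^1 = -1.
(a,b)_17: α=1, u≡5; β=2, v≡8 (mod 17); (5|17)=-1, (8|17)=+1; sign (−1)^0·-1^2·+1^1 = +1.
(a,b)_13: α=1, u≡11; β=1, v≡9 (mod 13); (11|13)=-1, (9|13)=+1; sign (−1)^0·-1^1·+1^1 = -1.
(a,b)_7: α=2, u≡5; β=3, v≡2 (mod 7); (5|7)=-1, (2|7)=+1; sign (−1)^0·-1^3·+1^2 = -1.
(a,b)_19: α=-2, u≡1; β=1, v≡1 (mod 19); (1|19)=+1, (1|19)=+1; sign (−1)^0·+1^1·+1^-2 = +1.
(-1267435, 19831630 / ℚ) ramifies at {2, 5, 7, 13, 31, 37}: a division algebra.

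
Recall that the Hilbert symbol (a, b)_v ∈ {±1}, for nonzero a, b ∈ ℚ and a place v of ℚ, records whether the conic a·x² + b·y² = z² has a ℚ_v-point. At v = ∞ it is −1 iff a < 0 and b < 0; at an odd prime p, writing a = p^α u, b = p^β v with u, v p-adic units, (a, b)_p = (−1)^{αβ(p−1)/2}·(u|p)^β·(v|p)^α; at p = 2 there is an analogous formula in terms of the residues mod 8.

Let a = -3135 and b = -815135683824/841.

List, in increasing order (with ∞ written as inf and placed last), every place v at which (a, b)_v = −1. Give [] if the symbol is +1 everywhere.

[11, 17, 19, inf]

Mod squares: a ≡ -3135, b ≡ -119. Check v ∈ {∞, 2, 3, 5, 7, 11, 17, 19, 29}.
v=3: a=3^1·(≡2), b=3^4·(≡1) mod 3; (2|3)=-1, (1|3)=+1; (−1)^{1·4·1}·(-1)^4·(+1)^1 = +1.
v=5: a=5^1·(≡3), b=5^0·(≡1) mod 5; (3|5)=-1, (1|5)=+1; (−1)^{1·0·2}·(-1)^0·(+1)^1 = +1.
v=17: a=17^0·(≡10), b=17^1·(≡12) mod 17; (10|17)=-1, (12|17)=-1; (−1)^{0·1·8}·(-1)^1·(-1)^0 = -1.
v=19: a=19^1·(≡6), b=19^2·(≡13) mod 19; (6|19)=+1, (13|19)=-1; (−1)^{1·2·9}·(+1)^2·(-1)^1 = -1.
v=29: a=29^0·(≡26), b=29^-2·(≡17) mod 29; (26|29)=-1, (17|29)=-1; (−1)^{0·-2·14}·(-1)^-2·(-1)^0 = +1.
v=11: a=11^1·(≡1), b=11^4·(≡6) mod 11; (1|11)=+1, (6|11)=-1; (−1)^{1·4·5}·(+1)^4·(-1)^1 = -1.
v=2: v_2(a)=0, v_2(b)=4; units ≡ 1, 1 (mod 8); ε·ε+αω+βω = 0·0+0·0+4·0 ≡ 0  ⇒  (a,b)_2 = +1.
v=∞: -3135 < 0 and -119 < 0  ⇒  (a,b)_∞ = -1.
v=7: a=7^0·(≡1), b=7^1·(≡1) mod 7; (1|7)=+1, (1|7)=+1; (−1)^{0·1·3}·(+1)^1·(+1)^0 = +1.
Ram(-3135, -119) = {11, 17, 19, ∞}; no ℚ_11-point on the conic.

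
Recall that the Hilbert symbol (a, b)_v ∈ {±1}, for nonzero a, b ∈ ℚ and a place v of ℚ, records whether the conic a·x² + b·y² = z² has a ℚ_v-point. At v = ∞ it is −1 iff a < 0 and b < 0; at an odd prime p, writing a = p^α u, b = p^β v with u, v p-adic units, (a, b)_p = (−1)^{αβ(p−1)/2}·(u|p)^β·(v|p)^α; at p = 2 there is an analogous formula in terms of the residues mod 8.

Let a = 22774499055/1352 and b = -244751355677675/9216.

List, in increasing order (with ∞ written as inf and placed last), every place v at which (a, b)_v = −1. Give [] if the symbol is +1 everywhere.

Mod squares: a ≡ 110, b ≡ -323. Check v ∈ {∞, 2, 3, 5, 7, 11, 13, 17, 19}.
v=3: a=3^4·(≡2), b=3^-2·(≡1) mod 3; (2|3)=-1, (1|3)=+1; (−1)^{4·-2·1}·(-1)^-2·(+1)^4 = +1.
v=17: a=17^2·(≡1), b=17^3·(≡16) mod 17; (1|17)=+1, (16|17)=+1; (−1)^{2·3·8}·(+1)^3·(+1)^2 = +1.
v=5: a=5^1·(≡3), b=5^2·(≡3) mod 5; (3|5)=-1, (3|5)=-1; (−1)^{1·2·2}·(-1)^2·(-1)^1 = -1.
v=13: a=13^-2·(≡6), b=13^0·(≡2) mod 13; (6|13)=-1, (2|13)=-1; (−1)^{-2·0·6}·(-1)^0·(-1)^-2 = +1.
v=2: v_2(a)=-3, v_2(b)=-10; units ≡ 7, 5 (mod 8); ε·ε+αω+βω = 1·0+-3·1+-10·0 ≡ 1  ⇒  (a,b)_2 = -1.
v=7: a=7^2·(≡3), b=7^4·(≡5) mod 7; (3|7)=-1, (5|7)=-1; (−1)^{2·4·3}·(-1)^4·(-1)^2 = +1.
v=11: a=11^1·(≡6), b=11^2·(≡2) mod 11; (6|11)=-1, (2|11)=-1; (−1)^{1·2·5}·(-1)^2·(-1)^1 = -1.
v=∞: 110 > 0 and -323 < 0  ⇒  (a,b)_∞ = +1.
v=19: a=19^2·(≡18), b=19^3·(≡15) mod 19; (18|19)=-1, (15|19)=-1; (−1)^{2·3·9}·(-1)^3·(-1)^2 = -1.
Ram(110, -323) = {2, 5, 11, 19}; no ℚ_2-point on the conic.

[2, 5, 11, 19]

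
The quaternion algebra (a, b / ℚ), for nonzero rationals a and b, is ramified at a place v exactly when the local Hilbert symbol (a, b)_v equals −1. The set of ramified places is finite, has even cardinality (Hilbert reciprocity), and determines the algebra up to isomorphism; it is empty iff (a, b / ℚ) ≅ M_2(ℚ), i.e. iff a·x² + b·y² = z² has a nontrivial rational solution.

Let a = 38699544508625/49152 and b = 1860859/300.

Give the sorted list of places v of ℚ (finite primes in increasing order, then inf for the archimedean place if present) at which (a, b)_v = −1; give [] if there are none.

Mod squares: a ≡ 19635, b ≡ 273. Check v ∈ {∞, 2, 3, 5, 7, 11, 13, 17}.
v=∞: 19635 > 0 and 273 > 0  ⇒  (a,b)_∞ = +1.
v=2: v_2(a)=-14, v_2(b)=-2; units ≡ 3, 1 (mod 8); ε·ε+αω+βω = 1·0+-14·0+-2·1 ≡ 0  ⇒  (a,b)_2 = +1.
v=5: a=5^3·(≡2), b=5^-2·(≡2) mod 5; (2|5)=-1, (2|5)=-1; (−1)^{3·-2·2}·(-1)^-2·(-1)^3 = -1.
v=13: a=13^6·(≡8), b=13^3·(≡2) mod 13; (8|13)=-1, (2|13)=-1; (−1)^{6·3·6}·(-1)^3·(-1)^6 = -1.
v=7: a=7^3·(≡6), b=7^1·(≡2) mod 7; (6|7)=-1, (2|7)=+1; (−1)^{3·1·3}·(-1)^1·(+1)^3 = +1.
v=3: a=3^-1·(≡2), b=3^-1·(≡1) mod 3; (2|3)=-1, (1|3)=+1; (−1)^{-1·-1·1}·(-1)^-1·(+1)^-1 = +1.
v=11: a=11^1·(≡9), b=11^2·(≡4) mod 11; (9|11)=+1, (4|11)=+1; (−1)^{1·2·5}·(+1)^2·(+1)^1 = +1.
v=17: a=17^1·(≡8), b=17^0·(≡2) mod 17; (8|17)=+1, (2|17)=+1; (−1)^{1·0·8}·(+1)^0·(+1)^1 = +1.
(19635, 273 / ℚ) ramifies at {5, 13}: a division algebra.

[5, 13]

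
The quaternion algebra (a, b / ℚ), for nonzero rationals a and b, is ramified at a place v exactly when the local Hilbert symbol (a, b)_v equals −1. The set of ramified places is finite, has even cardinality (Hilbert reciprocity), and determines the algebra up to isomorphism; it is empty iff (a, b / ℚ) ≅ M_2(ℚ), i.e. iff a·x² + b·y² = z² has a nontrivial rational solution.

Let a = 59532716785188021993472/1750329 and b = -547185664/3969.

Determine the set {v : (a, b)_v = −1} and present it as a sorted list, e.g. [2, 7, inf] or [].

[2, 43]

Mod squares: a ≡ 43, b ≡ -1. Check v ∈ {∞, 2, 3, 7, 17, 43}.
v=2: v_2(a)=24, v_2(b)=10; units ≡ 3, 7 (mod 8); ε·ε+αω+βω = 1·1+24·0+10·1 ≡ 1  ⇒  (a,b)_2 = -1.
v=17: a=17^6·(≡16), b=17^2·(≡2) mod 17; (16|17)=+1, (2|17)=+1; (−1)^{6·2·8}·(+1)^2·(+1)^6 = +1.
v=3: a=3^-6·(≡1), b=3^-4·(≡2) mod 3; (1|3)=+1, (2|3)=-1; (−1)^{-6·-4·1}·(+1)^-4·(-1)^-6 = +1.
v=43: a=43^5·(≡23), b=43^2·(≡29) mod 43; (23|43)=+1, (29|43)=-1; (−1)^{5·2·21}·(+1)^2·(-1)^5 = -1.
v=7: a=7^-4·(≡1), b=7^-2·(≡6) mod 7; (1|7)=+1, (6|7)=-1; (−1)^{-4·-2·3}·(+1)^-2·(-1)^-4 = +1.
v=∞: 43 > 0 and -1 < 0  ⇒  (a,b)_∞ = +1.
|Ram(43, -1)| = 2, even; anisotropic at {2, 43}.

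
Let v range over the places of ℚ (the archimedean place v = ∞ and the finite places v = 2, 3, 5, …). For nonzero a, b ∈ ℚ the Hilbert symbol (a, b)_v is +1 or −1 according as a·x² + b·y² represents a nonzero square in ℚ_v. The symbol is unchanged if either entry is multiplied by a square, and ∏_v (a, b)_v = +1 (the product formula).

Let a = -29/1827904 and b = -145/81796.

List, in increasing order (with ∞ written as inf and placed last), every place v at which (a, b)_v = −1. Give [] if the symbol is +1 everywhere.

[2, inf]

Mod squares: a ≡ -29, b ≡ -145. Check v ∈ {∞, 2, 5, 11, 13, 29}.
v=5: a=5^0·(≡4), b=5^1·(≡1) mod 5; (4|5)=+1, (1|5)=+1; (−1)^{0·1·2}·(+1)^1·(+1)^0 = +1.
v=11: a=11^0·(≡4), b=11^-2·(≡4) mod 11; (4|11)=+1, (4|11)=+1; (−1)^{0·-2·5}·(+1)^-2·(+1)^0 = +1.
v=∞: -29 < 0 and -145 < 0  ⇒  (a,b)_∞ = -1.
v=2: v_2(a)=-6, v_2(b)=-2; units ≡ 3, 7 (mod 8); ε·ε+αω+βω = 1·1+-6·0+-2·1 ≡ 1  ⇒  (a,b)_2 = -1.
v=29: a=29^1·(≡23), b=29^1·(≡16) mod 29; (23|29)=+1, (16|29)=+1; (−1)^{1·1·14}·(+1)^1·(+1)^1 = +1.
v=13: a=13^-4·(≡3), b=13^-2·(≡8) mod 13; (3|13)=+1, (8|13)=-1; (−1)^{-4·-2·6}·(+1)^-2·(-1)^-4 = +1.
(-29, -145 / ℚ) ramifies at {2, ∞}: a division algebra.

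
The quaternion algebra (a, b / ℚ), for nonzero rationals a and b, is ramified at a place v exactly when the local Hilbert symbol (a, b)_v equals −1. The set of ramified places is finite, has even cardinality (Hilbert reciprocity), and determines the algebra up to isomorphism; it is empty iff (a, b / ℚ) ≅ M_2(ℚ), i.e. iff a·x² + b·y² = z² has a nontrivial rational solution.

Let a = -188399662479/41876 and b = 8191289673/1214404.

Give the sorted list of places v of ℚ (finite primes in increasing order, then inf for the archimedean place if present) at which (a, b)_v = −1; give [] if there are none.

Mod squares: a ≡ -152951771, b ≡ 229313. Check v ∈ {∞, 2, 3, 7, 17, 19, 23, 29, 41, 47}.
v=19: a=19^-2·(≡15), b=19^-2·(≡2) mod 19; (15|19)=-1, (2|19)=-1; (−1)^{-2·-2·9}·(-1)^-2·(-1)^-2 = +1.
v=23: a=23^1·(≡14), b=23^0·(≡13) mod 23; (14|23)=-1, (13|23)=+1; (−1)^{1·0·11}·(-1)^0·(+1)^1 = +1.
v=∞: -152951771 < 0 and 229313 > 0  ⇒  (a,b)_∞ = +1.
v=47: a=47^1·(≡28), b=47^1·(≡23) mod 47; (28|47)=+1, (23|47)=-1; (−1)^{1·1·23}·(+1)^1·(-1)^1 = +1.
v=7: a=7^3·(≡1), b=7^3·(≡3) mod 7; (1|7)=+1, (3|7)=-1; (−1)^{3·3·3}·(+1)^3·(-1)^3 = +1.
v=17: a=17^1·(≡16), b=17^1·(≡13) mod 17; (16|17)=+1, (13|17)=+1; (−1)^{1·1·8}·(+1)^1·(+1)^1 = +1.
v=29: a=29^-1·(≡12), b=29^-2·(≡2) mod 29; (12|29)=-1, (2|29)=-1; (−1)^{-1·-2·14}·(-1)^-2·(-1)^-1 = -1.
v=41: a=41^1·(≡40), b=41^1·(≡15) mod 41; (40|41)=+1, (15|41)=-1; (−1)^{1·1·20}·(+1)^1·(-1)^1 = -1.
v=2: v_2(a)=-2, v_2(b)=-2; units ≡ 5, 1 (mod 8); ε·ε+αω+βω = 0·0+-2·0+-2·1 ≡ 0  ⇒  (a,b)_2 = +1.
v=3: a=3^6·(≡1), b=3^6·(≡2) mod 3; (1|3)=+1, (2|3)=-1; (−1)^{6·6·1}·(+1)^6·(-1)^6 = +1.
(-152951771, 229313 / ℚ) ramifies at {29, 41}: a division algebra.

[29, 41]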